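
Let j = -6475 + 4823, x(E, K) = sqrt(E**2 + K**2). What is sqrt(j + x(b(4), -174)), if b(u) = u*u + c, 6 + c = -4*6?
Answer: sqrt(-1652 + 2*sqrt(7618)) ≈ 38.437*I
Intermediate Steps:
c = -30 (c = -6 - 4*6 = -6 - 24 = -30)
b(u) = -30 + u**2 (b(u) = u*u - 30 = u**2 - 30 = -30 + u**2)
j = -1652
sqrt(j + x(b(4), -174)) = sqrt(-1652 + sqrt((-30 + 4**2)**2 + (-174)**2)) = sqrt(-1652 + sqrt((-30 + 16)**2 + 30276)) = sqrt(-1652 + sqrt((-14)**2 + 30276)) = sqrt(-1652 + sqrt(196 + 30276)) = sqrt(-1652 + sqrt(30472)) = sqrt(-1652 + 2*sqrt(7618))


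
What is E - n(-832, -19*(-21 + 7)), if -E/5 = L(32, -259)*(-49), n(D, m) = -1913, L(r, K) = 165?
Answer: 42338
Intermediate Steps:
E = 40425 (E = -825*(-49) = -5*(-8085) = 40425)
E - n(-832, -19*(-21 + 7)) = 40425 - 1*(-1913) = 40425 + 1913 = 42338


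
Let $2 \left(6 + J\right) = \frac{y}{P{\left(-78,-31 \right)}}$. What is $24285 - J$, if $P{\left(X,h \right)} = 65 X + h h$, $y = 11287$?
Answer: $\frac{199634725}{8218} \approx 24292.0$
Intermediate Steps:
$P{\left(X,h \right)} = h^{2} + 65 X$ ($P{\left(X,h \right)} = 65 X + h^{2} = h^{2} + 65 X$)
$J = - \frac{60595}{8218}$ ($J = -6 + \frac{11287 \frac{1}{\left(-31\right)^{2} + 65 \left(-78\right)}}{2} = -6 + \frac{11287 \frac{1}{961 - 5070}}{2} = -6 + \frac{11287 \frac{1}{-4109}}{2} = -6 + \frac{11287 \left(- \frac{1}{4109}\right)}{2} = -6 + \frac{1}{2} \left(- \frac{11287}{4109}\right) = -6 - \frac{11287}{8218} = - \frac{60595}{8218} \approx -7.3735$)
$24285 - J = 24285 - - \frac{60595}{8218} = 24285 + \frac{60595}{8218} = \frac{199634725}{8218}$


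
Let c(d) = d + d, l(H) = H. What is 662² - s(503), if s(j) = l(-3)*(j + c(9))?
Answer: 439807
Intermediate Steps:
c(d) = 2*d
s(j) = -54 - 3*j (s(j) = -3*(j + 2*9) = -3*(j + 18) = -3*(18 + j) = -54 - 3*j)
662² - s(503) = 662² - (-54 - 3*503) = 438244 - (-54 - 1509) = 438244 - 1*(-1563) = 438244 + 1563 = 439807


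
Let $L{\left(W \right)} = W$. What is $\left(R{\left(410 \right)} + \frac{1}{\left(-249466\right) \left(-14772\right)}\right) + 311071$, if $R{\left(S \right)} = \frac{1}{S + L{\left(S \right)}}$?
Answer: $\frac{234997937471588503}{755447909160} \approx 3.1107 \cdot 10^{5}$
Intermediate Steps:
$R{\left(S \right)} = \frac{1}{2 S}$ ($R{\left(S \right)} = \frac{1}{S + S} = \frac{1}{2 S}$)
$\left(R{\left(410 \right)} + \frac{1}{\left(-249466\right) \left(-14772\right)}\right) + 311071 = \left(\frac{1}{2 \cdot 410} + \frac{1}{\left(-249466\right) \left(-14772\right)}\right) + 311071 = \left(\frac{1}{2} \cdot \frac{1}{410} - - \frac{1}{3685111752}\right) + 311071 = \left(\frac{1}{820} + \frac{1}{3685111752}\right) + 311071 = \frac{921278143}{755447909160} + 311071 = \frac{234997937471588503}{755447909160}$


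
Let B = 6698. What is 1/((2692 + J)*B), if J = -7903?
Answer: -1/34903278 ≈ -2.8651e-8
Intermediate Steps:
1/((2692 + J)*B) = 1/((2692 - 7903)*6698) = (1/6698)/(-5211) = -1/5211*1/6698 = -1/34903278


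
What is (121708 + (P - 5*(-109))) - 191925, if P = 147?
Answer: -69525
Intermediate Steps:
(121708 + (P - 5*(-109))) - 191925 = (121708 + (147 - 5*(-109))) - 191925 = (121708 + (147 + 545)) - 191925 = (121708 + 692) - 191925 = 122400 - 191925 = -69525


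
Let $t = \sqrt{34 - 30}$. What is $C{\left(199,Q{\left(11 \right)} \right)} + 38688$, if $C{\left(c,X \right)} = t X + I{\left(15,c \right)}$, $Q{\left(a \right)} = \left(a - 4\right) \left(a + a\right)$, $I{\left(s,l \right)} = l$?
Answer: $39195$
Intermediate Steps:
$t = 2$ ($t = \sqrt{4} = 2$)
$Q{\left(a \right)} = 2 a \left(-4 + a\right)$ ($Q{\left(a \right)} = \left(-4 + a\right) 2 a = 2 a \left(-4 + a\right)$)
$C{\left(c,X \right)} = c + 2 X$ ($C{\left(c,X \right)} = 2 X + c = c + 2 X$)
$C{\left(199,Q{\left(11 \right)} \right)} + 38688 = \left(199 + 2 \cdot 2 \cdot 11 \left(-4 + 11\right)\right) + 38688 = \left(199 + 2 \cdot 2 \cdot 11 \cdot 7\right) + 38688 = \left(199 + 2 \cdot 154\right) + 38688 = \left(199 + 308\right) + 38688 = 507 + 38688 = 39195$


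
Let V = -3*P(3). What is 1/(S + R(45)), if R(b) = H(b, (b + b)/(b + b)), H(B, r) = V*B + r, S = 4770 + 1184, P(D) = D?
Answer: 1/5550 ≈ 0.00018018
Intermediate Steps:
S = 5954
V = -9 (V = -3*3 = -9)
H(B, r) = r - 9*B (H(B, r) = -9*B + r = r - 9*B)
R(b) = 1 - 9*b (R(b) = (b + b)/(b + b) - 9*b = (2*b)/((2*b)) - 9*b = (2*b)*(1/(2*b)) - 9*b = 1 - 9*b)
1/(S + R(45)) = 1/(5954 + (1 - 9*45)) = 1/(5954 + (1 - 405)) = 1/(5954 - 404) = 1/5550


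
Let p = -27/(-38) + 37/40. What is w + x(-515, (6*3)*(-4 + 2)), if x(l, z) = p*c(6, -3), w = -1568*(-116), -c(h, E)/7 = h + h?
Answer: 34532617/190 ≈ 1.8175e+5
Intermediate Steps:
c(h, E) = -14*h (c(h, E) = -7*(h + h) = -14*h)
w = 181888
p = 1243/760 (p = -27*(-1/38) + 37*(1/40) = 27/38 + 37/40 = 1243/760 ≈ 1.6355)
x(l, z) = -26103/190 (x(l, z) = 1243*(-14*6)/760 = (1243/760)*(-84) = -26103/190)
w + x(-515, (6*3)*(-4 + 2)) = 181888 - 26103/190 = 34532617/190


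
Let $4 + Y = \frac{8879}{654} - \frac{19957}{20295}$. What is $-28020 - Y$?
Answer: $- \frac{124007184769}{4424310} \approx -28029.0$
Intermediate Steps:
$Y = \frac{38018569}{4424310}$ ($Y = -4 + \left(\frac{8879}{654} - \frac{19957}{20295}\right) = -4 + \frac{55715809}{4424310} = \frac{38018569}{4424310} \approx 8.5931$)
$-28020 - Y = -28020 - \frac{38018569}{4424310} = - \frac{124007184769}{4424310}$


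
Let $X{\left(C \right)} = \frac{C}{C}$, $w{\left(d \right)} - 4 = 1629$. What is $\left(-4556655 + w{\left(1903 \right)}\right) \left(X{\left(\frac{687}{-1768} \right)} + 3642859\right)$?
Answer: $-16593307442920$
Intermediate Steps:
$w{\left(d \right)} = 1633$ ($w{\left(d \right)} = 4 + 1629 = 1633$)
$X{\left(C \right)} = 1$
$\left(-4556655 + w{\left(1903 \right)}\right) \left(X{\left(\frac{687}{-1768} \right)} + 3642859\right) = \left(-4556655 + 1633\right) \left(1 + 3642859\right) = \left(-4555022\right) 3642860 = -16593307442920$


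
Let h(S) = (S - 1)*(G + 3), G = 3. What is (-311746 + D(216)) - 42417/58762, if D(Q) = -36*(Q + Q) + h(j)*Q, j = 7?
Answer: -18775794181/58762 ≈ -3.1952e+5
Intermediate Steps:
h(S) = -6 + 6*S (h(S) = (S - 1)*(3 + 3) = (-1 + S)*6 = -6 + 6*S)
D(Q) = -36*Q (D(Q) = -36*(Q + Q) + (-6 + 6*7)*Q = -72*Q + (-6 + 42)*Q = -72*Q + 36*Q = -36*Q)
(-311746 + D(216)) - 42417/58762 = (-311746 - 36*216) - 42417/58762 = (-311746 - 7776) - 42417*1/58762 = -319522 - 42417/58762 = -18775794181/58762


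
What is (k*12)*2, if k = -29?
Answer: -696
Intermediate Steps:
(k*12)*2 = -29*12*2 = -348*2 = -696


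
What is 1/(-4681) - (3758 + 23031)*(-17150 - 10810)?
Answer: 3506164679639/4681 ≈ 7.4902e+8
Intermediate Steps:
1/(-4681) - (3758 + 23031)*(-17150 - 10810) = -1/4681 - 26789*(-27960) = -1/4681 - 1*(-749020440) = -1/4681 + 749020440 = 3506164679639/4681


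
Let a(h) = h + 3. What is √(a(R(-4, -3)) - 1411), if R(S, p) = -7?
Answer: I*√1415 ≈ 37.616*I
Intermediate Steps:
a(h) = 3 + h
√(a(R(-4, -3)) - 1411) = √((3 - 7) - 1411) = √(-4 - 1411) = √(-1415) = I*√1415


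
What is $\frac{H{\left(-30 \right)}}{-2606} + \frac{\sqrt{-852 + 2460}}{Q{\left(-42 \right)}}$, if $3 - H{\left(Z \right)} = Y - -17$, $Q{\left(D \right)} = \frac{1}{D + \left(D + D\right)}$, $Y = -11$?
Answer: $\frac{3}{2606} - 252 \sqrt{402} \approx -5052.6$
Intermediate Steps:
$Q{\left(D \right)} = \frac{1}{3 D}$ ($Q{\left(D \right)} = \frac{1}{D + 2 D} = \frac{1}{3 D}$)
$H{\left(Z \right)} = -3$ ($H{\left(Z \right)} = 3 - \left(-11 - -17\right) = 3 - \left(-11 + 17\right) = 3 - 6 = -3$)
$\frac{H{\left(-30 \right)}}{-2606} + \frac{\sqrt{-852 + 2460}}{Q{\left(-42 \right)}} = - \frac{3}{-2606} + \frac{\sqrt{-852 + 2460}}{\frac{1}{3} \frac{1}{-42}} = \left(-3\right) \left(- \frac{1}{2606}\right) + \frac{\sqrt{1608}}{\frac{1}{3} \left(- \frac{1}{42}\right)} = \frac{3}{2606} + \frac{2 \sqrt{402}}{- \frac{1}{126}} = \frac{3}{2606} + 2 \sqrt{402} \left(-126\right) = \frac{3}{2606} - 252 \sqrt{402}$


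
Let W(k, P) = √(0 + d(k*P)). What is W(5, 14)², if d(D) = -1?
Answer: -1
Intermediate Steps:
W(k, P) = I (W(k, P) = √(0 - 1) = √(-1) = I)
W(5, 14)² = I² = -1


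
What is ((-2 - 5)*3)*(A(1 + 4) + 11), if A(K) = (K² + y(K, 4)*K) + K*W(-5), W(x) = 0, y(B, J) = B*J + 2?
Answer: -3066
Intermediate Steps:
y(B, J) = 2 + B*J
A(K) = K² + K*(2 + 4*K) (A(K) = (K² + (2 + K*4)*K) + K*0 = (K² + (2 + 4*K)*K) + 0 = (K² + K*(2 + 4*K)) + 0 = K² + K*(2 + 4*K))
((-2 - 5)*3)*(A(1 + 4) + 11) = ((-2 - 5)*3)*((1 + 4)*(2 + 5*(1 + 4)) + 11) = (-7*3)*(5*(2 + 5*5) + 11) = -21*(5*(2 + 25) + 11) = -21*(5*27 + 11) = -21*(135 + 11) = -21*146 = -3066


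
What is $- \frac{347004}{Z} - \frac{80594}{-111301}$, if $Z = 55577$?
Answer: $- \frac{34142719466}{6185775677} \approx -5.5196$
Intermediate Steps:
$- \frac{347004}{Z} - \frac{80594}{-111301} = - \frac{347004}{55577} - \frac{80594}{-111301} = \left(-347004\right) \frac{1}{55577} - - \frac{80594}{111301} = - \frac{347004}{55577} + \frac{80594}{111301} = - \frac{34142719466}{6185775677}$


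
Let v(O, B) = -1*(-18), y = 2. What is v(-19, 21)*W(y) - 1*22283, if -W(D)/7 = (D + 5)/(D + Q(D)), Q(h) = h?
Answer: -45007/2 ≈ -22504.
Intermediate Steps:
v(O, B) = 18
W(D) = -7*(5 + D)/(2*D) (W(D) = -7*(D + 5)/(D + D) = -7*(5 + D)/(2*D))
v(-19, 21)*W(y) - 1*22283 = 18*((7/2)*(-5 - 1*2)/2) - 1*22283 = 18*((7/2)*(1/2)*(-5 - 2)) - 22283 = 18*((7/2)*(1/2)*(-7)) - 22283 = 18*(-49/4) - 22283 = -441/2 - 22283 = -45007/2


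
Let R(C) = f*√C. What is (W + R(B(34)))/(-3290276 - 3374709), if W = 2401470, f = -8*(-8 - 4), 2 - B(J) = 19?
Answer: -480294/1332997 - 96*I*√17/6664985 ≈ -0.36031 - 5.9388e-5*I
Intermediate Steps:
B(J) = -17 (B(J) = 2 - 1*19 = 2 - 19 = -17)
f = 96 (f = -8*(-12) = 96)
R(C) = 96*√C
(W + R(B(34)))/(-3290276 - 3374709) = (2401470 + 96*√(-17))/(-3290276 - 3374709) = (2401470 + 96*(I*√17))/(-6664985) = (2401470 + 96*I*√17)*(-1/6664985) = -480294/1332997 - 96*I*√17/6664985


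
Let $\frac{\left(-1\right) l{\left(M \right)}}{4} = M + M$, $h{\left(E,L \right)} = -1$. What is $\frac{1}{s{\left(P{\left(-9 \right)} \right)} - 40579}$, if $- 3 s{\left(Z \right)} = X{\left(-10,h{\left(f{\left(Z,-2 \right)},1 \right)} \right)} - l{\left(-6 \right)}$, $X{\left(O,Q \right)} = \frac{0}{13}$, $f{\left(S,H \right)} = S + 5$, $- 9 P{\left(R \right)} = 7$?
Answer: $- \frac{1}{40563} \approx -2.4653 \cdot 10^{-5}$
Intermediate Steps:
$P{\left(R \right)} = - \frac{7}{9}$ ($P{\left(R \right)} = \left(- \frac{1}{9}\right) 7 = - \frac{7}{9}$)
$f{\left(S,H \right)} = 5 + S$
$l{\left(M \right)} = - 8 M$ ($l{\left(M \right)} = - 4 \left(M + M\right) = - 4 \cdot 2 M = - 8 M$)
$X{\left(O,Q \right)} = 0$ ($X{\left(O,Q \right)} = 0 \cdot \frac{1}{13} = 0$)
$s{\left(Z \right)} = 16$ ($s{\left(Z \right)} = - \frac{0 - \left(-8\right) \left(-6\right)}{3} = - \frac{0 - 48}{3} = \left(- \frac{1}{3}\right) \left(-48\right) = 16$)
$\frac{1}{s{\left(P{\left(-9 \right)} \right)} - 40579} = \frac{1}{16 - 40579} = \frac{1}{-40563} = - \frac{1}{40563}$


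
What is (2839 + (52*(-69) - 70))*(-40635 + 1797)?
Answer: 31808322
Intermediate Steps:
(2839 + (52*(-69) - 70))*(-40635 + 1797) = (2839 + (-3588 - 70))*(-38838) = (2839 - 3658)*(-38838) = -819*(-38838) = 31808322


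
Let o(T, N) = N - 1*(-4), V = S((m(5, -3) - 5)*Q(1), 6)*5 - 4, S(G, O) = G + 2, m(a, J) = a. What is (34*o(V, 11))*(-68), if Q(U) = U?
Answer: -34680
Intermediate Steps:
S(G, O) = 2 + G
V = 6 (V = (2 + (5 - 5)*1)*5 - 4 = (2 + 0*1)*5 - 4 = (2 + 0)*5 - 4 = 2*5 - 4 = 10 - 4 = 6)
o(T, N) = 4 + N (o(T, N) = N + 4 = 4 + N)
(34*o(V, 11))*(-68) = (34*(4 + 11))*(-68) = (34*15)*(-68) = 510*(-68) = -34680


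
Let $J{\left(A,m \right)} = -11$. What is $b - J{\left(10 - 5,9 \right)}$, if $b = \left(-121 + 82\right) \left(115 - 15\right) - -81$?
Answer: $-3808$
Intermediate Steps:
$b = -3819$ ($b = \left(-39\right) 100 + 81 = -3900 + 81 = -3819$)
$b - J{\left(10 - 5,9 \right)} = -3819 - -11 = -3819 + 11 = -3808$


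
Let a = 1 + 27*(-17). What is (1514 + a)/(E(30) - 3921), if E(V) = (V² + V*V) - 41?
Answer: -528/1081 ≈ -0.48844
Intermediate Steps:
a = -458 (a = 1 - 459 = -458)
E(V) = -41 + 2*V² (E(V) = (V² + V²) - 41 = 2*V² - 41 = -41 + 2*V²)
(1514 + a)/(E(30) - 3921) = (1514 - 458)/((-41 + 2*30²) - 3921) = 1056/((-41 + 2*900) - 3921) = 1056/((-41 + 1800) - 3921) = 1056/(1759 - 3921) = 1056/(-2162) = 1056*(-1/2162) = -528/1081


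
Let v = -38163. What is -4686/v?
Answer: 1562/12721 ≈ 0.12279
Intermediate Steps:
-4686/v = -4686/(-38163) = -4686*(-1/38163) = 1562/12721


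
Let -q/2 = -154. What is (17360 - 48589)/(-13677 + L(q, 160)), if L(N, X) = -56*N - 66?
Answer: 1837/1823 ≈ 1.0077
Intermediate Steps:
q = 308 (q = -2*(-154) = 308)
L(N, X) = -66 - 56*N
(17360 - 48589)/(-13677 + L(q, 160)) = (17360 - 48589)/(-13677 + (-66 - 56*308)) = -31229/(-13677 + (-66 - 17248)) = -31229/(-13677 - 17314) = -31229/(-30991) = -31229*(-1/30991) = 1837/1823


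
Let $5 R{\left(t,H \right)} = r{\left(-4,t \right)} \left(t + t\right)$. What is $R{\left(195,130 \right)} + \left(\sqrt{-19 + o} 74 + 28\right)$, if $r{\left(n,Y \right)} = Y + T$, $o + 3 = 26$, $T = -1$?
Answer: $15308$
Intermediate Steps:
$o = 23$ ($o = -3 + 26 = 23$)
$r{\left(n,Y \right)} = -1 + Y$ ($r{\left(n,Y \right)} = Y - 1 = -1 + Y$)
$R{\left(t,H \right)} = \frac{2 t \left(-1 + t\right)}{5}$ ($R{\left(t,H \right)} = \frac{\left(-1 + t\right) \left(t + t\right)}{5} = \frac{\left(-1 + t\right) 2 t}{5} = \frac{2 t \left(-1 + t\right)}{5}$)
$R{\left(195,130 \right)} + \left(\sqrt{-19 + o} 74 + 28\right) = \frac{2}{5} \cdot 195 \left(-1 + 195\right) + \left(\sqrt{-19 + 23} \cdot 74 + 28\right) = \frac{2}{5} \cdot 195 \cdot 194 + \left(\sqrt{4} \cdot 74 + 28\right) = 15132 + \left(2 \cdot 74 + 28\right) = 15132 + \left(148 + 28\right) = 15132 + 176 = 15308$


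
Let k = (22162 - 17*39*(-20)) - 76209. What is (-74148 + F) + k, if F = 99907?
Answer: -15028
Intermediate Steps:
k = -40787 (k = (22162 - 663*(-20)) - 76209 = (22162 + 13260) - 76209 = 35422 - 76209 = -40787)
(-74148 + F) + k = (-74148 + 99907) - 40787 = 25759 - 40787 = -15028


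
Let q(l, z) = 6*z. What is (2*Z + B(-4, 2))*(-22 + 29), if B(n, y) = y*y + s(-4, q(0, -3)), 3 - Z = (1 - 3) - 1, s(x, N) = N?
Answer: -14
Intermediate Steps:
Z = 6 (Z = 3 - ((1 - 3) - 1) = 3 - (-2 - 1) = 3 - 1*(-3) = 3 + 3 = 6)
B(n, y) = -18 + y**2 (B(n, y) = y*y + 6*(-3) = y**2 - 18 = -18 + y**2)
(2*Z + B(-4, 2))*(-22 + 29) = (2*6 + (-18 + 2**2))*(-22 + 29) = (12 + (-18 + 4))*7 = (12 - 14)*7 = -2*7 = -14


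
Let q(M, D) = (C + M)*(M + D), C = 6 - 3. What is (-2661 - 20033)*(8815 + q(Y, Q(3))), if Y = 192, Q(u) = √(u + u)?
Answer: -1049710970 - 4425330*√6 ≈ -1.0606e+9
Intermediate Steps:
Q(u) = √2*√u (Q(u) = √(2*u) = √2*√u)
C = 3
q(M, D) = (3 + M)*(D + M) (q(M, D) = (3 + M)*(M + D) = (3 + M)*(D + M))
(-2661 - 20033)*(8815 + q(Y, Q(3))) = (-2661 - 20033)*(8815 + (192² + 3*(√2*√3) + 3*192 + (√2*√3)*192)) = -22694*(8815 + (36864 + 3*√6 + 576 + √6*192)) = -22694*(8815 + (36864 + 3*√6 + 576 + 192*√6)) = -22694*(8815 + (37440 + 195*√6)) = -22694*(46255 + 195*√6) = -1049710970 - 4425330*√6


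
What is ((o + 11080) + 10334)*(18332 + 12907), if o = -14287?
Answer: 222640353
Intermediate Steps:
((o + 11080) + 10334)*(18332 + 12907) = ((-14287 + 11080) + 10334)*(18332 + 12907) = (-3207 + 10334)*31239 = 7127*31239 = 222640353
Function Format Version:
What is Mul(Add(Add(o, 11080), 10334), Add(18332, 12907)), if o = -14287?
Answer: 222640353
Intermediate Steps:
Mul(Add(Add(o, 11080), 10334), Add(18332, 12907)) = Mul(Add(Add(-14287, 11080), 10334), Add(18332, 12907)) = Mul(Add(-3207, 10334), 31239) = Mul(7127, 31239) = 222640353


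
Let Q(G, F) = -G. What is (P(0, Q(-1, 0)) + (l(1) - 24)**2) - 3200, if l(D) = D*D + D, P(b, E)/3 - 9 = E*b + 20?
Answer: -2629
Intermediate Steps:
P(b, E) = 87 + 3*E*b (P(b, E) = 27 + 3*(E*b + 20) = 27 + 3*(20 + E*b) = 27 + (60 + 3*E*b) = 87 + 3*E*b)
l(D) = D + D**2 (l(D) = D**2 + D = D + D**2)
(P(0, Q(-1, 0)) + (l(1) - 24)**2) - 3200 = ((87 + 3*(-1*(-1))*0) + (1*(1 + 1) - 24)**2) - 3200 = ((87 + 3*1*0) + (1*2 - 24)**2) - 3200 = ((87 + 0) + (2 - 24)**2) - 3200 = (87 + (-22)**2) - 3200 = (87 + 484) - 3200 = 571 - 3200 = -2629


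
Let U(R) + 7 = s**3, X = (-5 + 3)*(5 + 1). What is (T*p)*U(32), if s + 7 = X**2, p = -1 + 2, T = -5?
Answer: -12856730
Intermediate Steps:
X = -12 (X = -2*6 = -12)
p = 1
s = 137 (s = -7 + (-12)**2 = -7 + 144 = 137)
U(R) = 2571346 (U(R) = -7 + 137**3 = -7 + 2571353 = 2571346)
(T*p)*U(32) = -5*1*2571346 = -5*2571346 = -12856730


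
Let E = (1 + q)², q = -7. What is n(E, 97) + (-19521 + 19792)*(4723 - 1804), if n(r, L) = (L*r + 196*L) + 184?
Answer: 813737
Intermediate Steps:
E = 36 (E = (1 - 7)² = (-6)² = 36)
n(r, L) = 184 + 196*L + L*r (n(r, L) = (196*L + L*r) + 184 = 184 + 196*L + L*r)
n(E, 97) + (-19521 + 19792)*(4723 - 1804) = (184 + 196*97 + 97*36) + (-19521 + 19792)*(4723 - 1804) = (184 + 19012 + 3492) + 271*2919 = 22688 + 791049 = 813737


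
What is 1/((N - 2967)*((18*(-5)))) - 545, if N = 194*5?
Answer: -97952849/179730 ≈ -545.00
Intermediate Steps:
N = 970
1/((N - 2967)*((18*(-5)))) - 545 = 1/((970 - 2967)*((18*(-5)))) - 545 = 1/(-1997*(-90)) - 545 = -1/1997*(-1/90) - 545 = 1/179730 - 545 = -97952849/179730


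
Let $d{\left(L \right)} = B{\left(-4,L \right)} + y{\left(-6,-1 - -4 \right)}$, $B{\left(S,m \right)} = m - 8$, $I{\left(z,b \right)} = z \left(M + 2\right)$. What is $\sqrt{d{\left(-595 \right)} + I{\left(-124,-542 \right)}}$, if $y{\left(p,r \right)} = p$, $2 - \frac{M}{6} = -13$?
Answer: $i \sqrt{12017} \approx 109.62 i$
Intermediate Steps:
$M = 90$ ($M = 12 - -78 = 12 + 78 = 90$)
$I{\left(z,b \right)} = 92 z$ ($I{\left(z,b \right)} = z \left(90 + 2\right) = z 92 = 92 z$)
$B{\left(S,m \right)} = -8 + m$
$d{\left(L \right)} = -14 + L$ ($d{\left(L \right)} = \left(-8 + L\right) - 6 = -14 + L$)
$\sqrt{d{\left(-595 \right)} + I{\left(-124,-542 \right)}} = \sqrt{\left(-14 - 595\right) + 92 \left(-124\right)} = \sqrt{-609 - 11408} = \sqrt{-12017} = i \sqrt{12017}$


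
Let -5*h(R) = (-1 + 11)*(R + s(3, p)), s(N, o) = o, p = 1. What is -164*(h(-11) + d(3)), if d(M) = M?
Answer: -3772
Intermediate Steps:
h(R) = -2 - 2*R (h(R) = -(-1 + 11)*(R + 1)/5 = -2*(1 + R) = -(10 + 10*R)/5 = -2 - 2*R)
-164*(h(-11) + d(3)) = -164*((-2 - 2*(-11)) + 3) = -164*((-2 + 22) + 3) = -164*(20 + 3) = -164*23 = -3772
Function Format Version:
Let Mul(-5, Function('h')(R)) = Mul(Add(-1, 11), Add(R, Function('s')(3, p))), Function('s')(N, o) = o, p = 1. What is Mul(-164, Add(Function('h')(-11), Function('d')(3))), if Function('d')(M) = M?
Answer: -3772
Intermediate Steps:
Function('h')(R) = Add(-2, Mul(-2, R)) (Function('h')(R) = Mul(Rational(-1, 5), Mul(Add(-1, 11), Add(R, 1))) = Mul(Rational(-1, 5), Mul(10, Add(1, R))) = Mul(Rational(-1, 5), Add(10, Mul(10, R))) = Add(-2, Mul(-2, R)))
Mul(-164, Add(Function('h')(-11), Function('d')(3))) = Mul(-164, Add(Add(-2, Mul(-2, -11)), 3)) = Mul(-164, Add(Add(-2, 22), 3)) = Mul(-164, Add(20, 3)) = Mul(-164, 23) = -3772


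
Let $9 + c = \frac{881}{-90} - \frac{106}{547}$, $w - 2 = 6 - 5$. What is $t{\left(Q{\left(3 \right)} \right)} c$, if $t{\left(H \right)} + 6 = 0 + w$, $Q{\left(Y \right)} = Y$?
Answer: $\frac{934517}{16410} \approx 56.948$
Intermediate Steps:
$w = 3$ ($w = 2 + \left(6 - 5\right) = 2 + 1 = 3$)
$c = - \frac{934517}{49230}$ ($c = -9 + \left(\frac{881}{-90} - \frac{106}{547}\right) = -9 + \left(881 \left(- \frac{1}{90}\right) - \frac{106}{547}\right) = -9 - \frac{491447}{49230} = - \frac{934517}{49230} \approx -18.983$)
$t{\left(H \right)} = -3$ ($t{\left(H \right)} = -6 + \left(0 + 3\right) = -6 + 3 = -3$)
$t{\left(Q{\left(3 \right)} \right)} c = \left(-3\right) \left(- \frac{934517}{49230}\right) = \frac{934517}{16410}$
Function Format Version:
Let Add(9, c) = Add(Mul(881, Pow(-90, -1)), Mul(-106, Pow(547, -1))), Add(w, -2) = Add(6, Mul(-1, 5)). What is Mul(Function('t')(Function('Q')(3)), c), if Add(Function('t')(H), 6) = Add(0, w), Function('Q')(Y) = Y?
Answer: Rational(934517, 16410) ≈ 56.948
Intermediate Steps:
w = 3 (w = Add(2, Add(6, Mul(-1, 5))) = Add(2, Add(6, -5)) = Add(2, 1) = 3)
c = Rational(-934517, 49230) (c = Add(-9, Add(Mul(881, Pow(-90, -1)), Mul(-106, Pow(547, -1)))) = Add(-9, Add(Mul(881, Rational(-1, 90)), Mul(-106, Rational(1, 547)))) = Add(-9, Add(Rational(-881, 90), Rational(-106, 547))) = Add(-9, Rational(-491447, 49230)) = Rational(-934517, 49230) ≈ -18.983)
Function('t')(H) = -3 (Function('t')(H) = Add(-6, Add(0, 3)) = Add(-6, 3) = -3)
Mul(Function('t')(Function('Q')(3)), c) = Mul(-3, Rational(-934517, 49230)) = Rational(934517, 16410)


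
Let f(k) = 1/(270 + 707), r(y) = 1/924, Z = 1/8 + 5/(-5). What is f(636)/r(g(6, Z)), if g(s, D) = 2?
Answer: 924/977 ≈ 0.94575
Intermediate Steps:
Z = -7/8 (Z = 1*(⅛) + 5*(-⅕) = ⅛ - 1 = -7/8 ≈ -0.87500)
r(y) = 1/924
f(k) = 1/977
f(636)/r(g(6, Z)) = 1/(977*(1/924)) = (1/977)*924 = 924/977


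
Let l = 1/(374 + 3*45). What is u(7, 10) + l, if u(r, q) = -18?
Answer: -9161/509 ≈ -17.998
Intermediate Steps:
l = 1/509 (l = 1/(374 + 135) = 1/509 ≈ 0.0019646)
u(7, 10) + l = -18 + 1/509 = -9161/509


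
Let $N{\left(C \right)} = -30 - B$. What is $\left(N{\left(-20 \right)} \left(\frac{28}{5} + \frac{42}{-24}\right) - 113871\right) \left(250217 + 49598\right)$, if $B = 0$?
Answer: $- \frac{68349724995}{2} \approx -3.4175 \cdot 10^{10}$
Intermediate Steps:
$N{\left(C \right)} = -30$ ($N{\left(C \right)} = -30 - 0 = -30 + 0 = -30$)
$\left(N{\left(-20 \right)} \left(\frac{28}{5} + \frac{42}{-24}\right) - 113871\right) \left(250217 + 49598\right) = \left(- 30 \left(\frac{28}{5} + \frac{42}{-24}\right) - 113871\right) \left(250217 + 49598\right) = \left(- 30 \left(28 \cdot \frac{1}{5} + 42 \left(- \frac{1}{24}\right)\right) - 113871\right) 299815 = \left(- 30 \left(\frac{28}{5} - \frac{7}{4}\right) - 113871\right) 299815 = \left(\left(-30\right) \frac{77}{20} - 113871\right) 299815 = \left(- \frac{231}{2} - 113871\right) 299815 = \left(- \frac{227973}{2}\right) 299815 = - \frac{68349724995}{2}$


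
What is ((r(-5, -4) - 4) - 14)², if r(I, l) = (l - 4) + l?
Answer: 900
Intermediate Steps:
r(I, l) = -4 + 2*l (r(I, l) = (-4 + l) + l = -4 + 2*l)
((r(-5, -4) - 4) - 14)² = (((-4 + 2*(-4)) - 4) - 14)² = (((-4 - 8) - 4) - 14)² = ((-12 - 4) - 14)² = (-16 - 14)² = (-30)² = 900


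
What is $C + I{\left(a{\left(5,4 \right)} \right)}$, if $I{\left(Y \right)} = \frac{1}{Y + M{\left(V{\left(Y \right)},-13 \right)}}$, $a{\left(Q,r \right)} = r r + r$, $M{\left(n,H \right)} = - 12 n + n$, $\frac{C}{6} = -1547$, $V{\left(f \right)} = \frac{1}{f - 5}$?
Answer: $- \frac{2682483}{289} \approx -9282.0$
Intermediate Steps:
$V{\left(f \right)} = \frac{1}{-5 + f}$
$C = -9282$ ($C = 6 \left(-1547\right) = -9282$)
$M{\left(n,H \right)} = - 11 n$
$a{\left(Q,r \right)} = r + r^{2}$ ($a{\left(Q,r \right)} = r^{2} + r = r + r^{2}$)
$I{\left(Y \right)} = \frac{1}{Y - \frac{11}{-5 + Y}}$
$C + I{\left(a{\left(5,4 \right)} \right)} = -9282 + \frac{-5 + 4 \left(1 + 4\right)}{-11 + 4 \left(1 + 4\right) \left(-5 + 4 \left(1 + 4\right)\right)} = -9282 + \frac{-5 + 4 \cdot 5}{-11 + 4 \cdot 5 \left(-5 + 4 \cdot 5\right)} = -9282 + \frac{-5 + 20}{-11 + 20 \left(-5 + 20\right)} = -9282 + \frac{1}{-11 + 20 \cdot 15} \cdot 15 = -9282 + \frac{1}{-11 + 300} \cdot 15 = -9282 + \frac{1}{289} \cdot 15 = -9282 + \frac{15}{289} = - \frac{2682483}{289}$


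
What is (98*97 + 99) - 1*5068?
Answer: 4537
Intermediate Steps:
(98*97 + 99) - 1*5068 = (9506 + 99) - 5068 = 9605 - 5068 = 4537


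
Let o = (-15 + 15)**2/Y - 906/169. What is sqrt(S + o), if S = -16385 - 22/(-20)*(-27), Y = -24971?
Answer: I*sqrt(277499030)/130 ≈ 128.14*I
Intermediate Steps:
S = -164147/10 (S = -16385 - 22*(-1)/20*(-27) = -16385 - 22*(-1/20)*(-27) = -16385 + (11/10)*(-27) = -16385 - 297/10 = -164147/10 ≈ -16415.)
o = -906/169 (o = (-15 + 15)**2/(-24971) - 906/169 = 0**2*(-1/24971) - 906*1/169 = 0*(-1/24971) - 906/169 = 0 - 906/169 = -906/169 ≈ -5.3609)
sqrt(S + o) = sqrt(-164147/10 - 906/169) = sqrt(-27749903/1690) = I*sqrt(277499030)/130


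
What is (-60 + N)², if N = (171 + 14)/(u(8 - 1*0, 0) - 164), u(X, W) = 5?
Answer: 94575625/25281 ≈ 3741.0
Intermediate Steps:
N = -185/159 (N = (171 + 14)/(5 - 164) = 185/(-159) = 185*(-1/159) = -185/159 ≈ -1.1635)
(-60 + N)² = (-60 - 185/159)² = (-9725/159)² = 94575625/25281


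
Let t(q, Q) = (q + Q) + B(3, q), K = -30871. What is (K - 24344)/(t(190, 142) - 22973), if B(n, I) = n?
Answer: 18405/7546 ≈ 2.4390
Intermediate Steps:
t(q, Q) = 3 + Q + q (t(q, Q) = (q + Q) + 3 = (Q + q) + 3 = 3 + Q + q)
(K - 24344)/(t(190, 142) - 22973) = (-30871 - 24344)/((3 + 142 + 190) - 22973) = -55215/(335 - 22973) = -55215/(-22638) = -55215*(-1/22638) = 18405/7546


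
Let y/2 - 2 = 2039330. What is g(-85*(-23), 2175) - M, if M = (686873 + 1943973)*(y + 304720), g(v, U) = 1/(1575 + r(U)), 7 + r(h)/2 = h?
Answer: -68165700841789103/5911 ≈ -1.1532e+13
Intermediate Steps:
y = 4078664 (y = 4 + 2*2039330 = 4 + 4078660 = 4078664)
r(h) = -14 + 2*h
g(v, U) = 1/(1561 + 2*U) (g(v, U) = 1/(1575 + (-14 + 2*U)) = 1/(1561 + 2*U))
M = 11532008262864 (M = (686873 + 1943973)*(4078664 + 304720) = 2630846*4383384 = 11532008262864)
g(-85*(-23), 2175) - M = 1/(1561 + 2*2175) - 1*11532008262864 = 1/(1561 + 4350) - 11532008262864 = 1/5911 - 11532008262864 = -68165700841789103/5911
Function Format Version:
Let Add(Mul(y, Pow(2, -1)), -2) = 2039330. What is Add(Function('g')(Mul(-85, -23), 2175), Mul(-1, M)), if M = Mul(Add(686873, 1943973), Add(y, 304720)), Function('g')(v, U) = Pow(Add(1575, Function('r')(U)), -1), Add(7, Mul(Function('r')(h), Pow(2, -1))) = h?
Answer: Rational(-68165700841789103, 5911) ≈ -1.1532e+13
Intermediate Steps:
y = 4078664 (y = Add(4, Mul(2, 2039330)) = Add(4, 4078660) = 4078664)
Function('r')(h) = Add(-14, Mul(2, h))
Function('g')(v, U) = Pow(Add(1561, Mul(2, U)), -1) (Function('g')(v, U) = Pow(Add(1575, Add(-14, Mul(2, U))), -1) = Pow(Add(1561, Mul(2, U)), -1))
M = 11532008262864 (M = Mul(Add(686873, 1943973), Add(4078664, 304720)) = Mul(2630846, 4383384) = 11532008262864)
Add(Function('g')(Mul(-85, -23), 2175), Mul(-1, M)) = Add(Pow(Add(1561, Mul(2, 2175)), -1), Mul(-1, 11532008262864)) = Add(Pow(Add(1561, 4350), -1), -11532008262864) = Add(Pow(5911, -1), -11532008262864) = Add(Rational(1, 5911), -11532008262864) = Rational(-68165700841789103, 5911)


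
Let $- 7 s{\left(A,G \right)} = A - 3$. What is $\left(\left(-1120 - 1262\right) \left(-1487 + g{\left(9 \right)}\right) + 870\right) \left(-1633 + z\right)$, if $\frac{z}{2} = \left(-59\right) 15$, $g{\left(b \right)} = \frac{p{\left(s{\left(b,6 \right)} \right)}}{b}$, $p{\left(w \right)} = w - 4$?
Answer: $- \frac{253278415940}{21} \approx -1.2061 \cdot 10^{10}$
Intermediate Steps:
$s{\left(A,G \right)} = \frac{3}{7} - \frac{A}{7}$ ($s{\left(A,G \right)} = - \frac{A - 3}{7} = - \frac{-3 + A}{7} = \frac{3}{7} - \frac{A}{7}$)
$p{\left(w \right)} = -4 + w$
$g{\left(b \right)} = \frac{- \frac{25}{7} - \frac{b}{7}}{b}$ ($g{\left(b \right)} = \frac{-4 - \left(- \frac{3}{7} + \frac{b}{7}\right)}{b} = \frac{- \frac{25}{7} - \frac{b}{7}}{b}$)
$z = -1770$ ($z = 2 \left(\left(-59\right) 15\right) = 2 \left(-885\right) = -1770$)
$\left(\left(-1120 - 1262\right) \left(-1487 + g{\left(9 \right)}\right) + 870\right) \left(-1633 + z\right) = \left(\left(-1120 - 1262\right) \left(-1487 + \frac{-25 - 9}{7 \cdot 9}\right) + 870\right) \left(-1633 - 1770\right) = \left(- 2382 \left(-1487 + \frac{1}{7} \cdot \frac{1}{9} \left(-25 - 9\right)\right) + 870\right) \left(-3403\right) = \left(- 2382 \left(-1487 + \frac{1}{7} \cdot \frac{1}{9} \left(-34\right)\right) + 870\right) \left(-3403\right) = \left(- 2382 \left(-1487 - \frac{34}{63}\right) + 870\right) \left(-3403\right) = \left(\left(-2382\right) \left(- \frac{93715}{63}\right) + 870\right) \left(-3403\right) = \left(\frac{74409710}{21} + 870\right) \left(-3403\right) = \frac{74427980}{21} \left(-3403\right) = - \frac{253278415940}{21}$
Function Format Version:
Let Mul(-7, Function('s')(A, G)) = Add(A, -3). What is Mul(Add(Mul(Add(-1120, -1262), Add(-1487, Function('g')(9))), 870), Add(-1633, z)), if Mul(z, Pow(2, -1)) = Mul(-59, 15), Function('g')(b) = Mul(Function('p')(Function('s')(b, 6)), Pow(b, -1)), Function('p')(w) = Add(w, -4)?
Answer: Rational(-253278415940, 21) ≈ -1.2061e+10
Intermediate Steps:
Function('s')(A, G) = Add(Rational(3, 7), Mul(Rational(-1, 7), A)) (Function('s')(A, G) = Mul(Rational(-1, 7), Add(A, -3)) = Mul(Rational(-1, 7), Add(-3, A)) = Add(Rational(3, 7), Mul(Rational(-1, 7), A)))
Function('p')(w) = Add(-4, w)
Function('g')(b) = Mul(Pow(b, -1), Add(Rational(-25, 7), Mul(Rational(-1, 7), b))) (Function('g')(b) = Mul(Add(-4, Add(Rational(3, 7), Mul(Rational(-1, 7), b))), Pow(b, -1)) = Mul(Add(Rational(-25, 7), Mul(Rational(-1, 7), b)), Pow(b, -1)) = Mul(Pow(b, -1), Add(Rational(-25, 7), Mul(Rational(-1, 7), b))))
z = -1770 (z = Mul(2, Mul(-59, 15)) = Mul(2, -885) = -1770)
Mul(Add(Mul(Add(-1120, -1262), Add(-1487, Function('g')(9))), 870), Add(-1633, z)) = Mul(Add(Mul(Add(-1120, -1262), Add(-1487, Mul(Rational(1, 7), Pow(9, -1), Add(-25, Mul(-1, 9))))), 870), Add(-1633, -1770)) = Mul(Add(Mul(-2382, Add(-1487, Mul(Rational(1, 7), Rational(1, 9), Add(-25, -9)))), 870), -3403) = Mul(Add(Mul(-2382, Add(-1487, Mul(Rational(1, 7), Rational(1, 9), -34))), 870), -3403) = Mul(Add(Mul(-2382, Add(-1487, Rational(-34, 63))), 870), -3403) = Mul(Add(Mul(-2382, Rational(-93715, 63)), 870), -3403) = Mul(Add(Rational(74409710, 21), 870), -3403) = Mul(Rational(74427980, 21), -3403) = Rational(-253278415940, 21)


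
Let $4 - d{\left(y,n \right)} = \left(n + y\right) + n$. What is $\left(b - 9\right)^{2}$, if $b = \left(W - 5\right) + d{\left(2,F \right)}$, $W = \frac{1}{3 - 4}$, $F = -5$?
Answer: $9$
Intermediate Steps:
$d{\left(y,n \right)} = 4 - y - 2 n$ ($d{\left(y,n \right)} = 4 - \left(\left(n + y\right) + n\right) = 4 - \left(y + 2 n\right) = 4 - y - 2 n$)
$W = -1$ ($W = \frac{1}{-1} = -1$)
$b = 6$ ($b = \left(-1 - 5\right) - -12 = -6 + \left(4 - 2 + 10\right) = -6 + 12 = 6$)
$\left(b - 9\right)^{2} = \left(6 - 9\right)^{2} = \left(-3\right)^{2} = 9$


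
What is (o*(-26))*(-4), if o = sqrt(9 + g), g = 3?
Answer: 208*sqrt(3) ≈ 360.27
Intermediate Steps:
o = 2*sqrt(3) (o = sqrt(9 + 3) = sqrt(12) = 2*sqrt(3) ≈ 3.4641)
(o*(-26))*(-4) = ((2*sqrt(3))*(-26))*(-4) = -52*sqrt(3)*(-4) = 208*sqrt(3)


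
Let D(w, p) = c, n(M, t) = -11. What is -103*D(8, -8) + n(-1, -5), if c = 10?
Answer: -1041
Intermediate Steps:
D(w, p) = 10
-103*D(8, -8) + n(-1, -5) = -103*10 - 11 = -1030 - 11 = -1041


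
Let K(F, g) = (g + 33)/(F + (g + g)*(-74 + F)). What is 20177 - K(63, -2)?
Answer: 2158908/107 ≈ 20177.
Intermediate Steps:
K(F, g) = (33 + g)/(F + 2*g*(-74 + F)) (K(F, g) = (33 + g)/(F + (2*g)*(-74 + F)) = (33 + g)/(F + 2*g*(-74 + F)))
20177 - K(63, -2) = 20177 - (33 - 2)/(63 - 148*(-2) + 2*63*(-2)) = 20177 - 31/(63 + 296 - 252) = 20177 - 31/107 = 2158908/107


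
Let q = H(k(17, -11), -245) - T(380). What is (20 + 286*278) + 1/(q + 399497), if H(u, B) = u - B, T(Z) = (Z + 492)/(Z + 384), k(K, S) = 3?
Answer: 6072048451847/76351077 ≈ 79528.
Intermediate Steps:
T(Z) = (492 + Z)/(384 + Z)
q = 47150/191 (q = (3 - 1*(-245)) - (492 + 380)/(384 + 380) = (3 + 245) - 872/764 = 248 - 872/764 = 248 - 1*218/191 = 248 - 218/191 = 47150/191 ≈ 246.86)
(20 + 286*278) + 1/(q + 399497) = (20 + 286*278) + 1/(47150/191 + 399497) = (20 + 79508) + 1/(76351077/191) = 79528 + 191/76351077 = 6072048451847/76351077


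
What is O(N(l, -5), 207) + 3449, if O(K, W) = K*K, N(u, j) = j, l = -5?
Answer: 3474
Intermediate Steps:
O(K, W) = K²
O(N(l, -5), 207) + 3449 = (-5)² + 3449 = 25 + 3449 = 3474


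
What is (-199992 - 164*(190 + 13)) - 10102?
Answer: -243386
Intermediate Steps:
(-199992 - 164*(190 + 13)) - 10102 = (-199992 - 164*203) - 10102 = (-199992 - 33292) - 10102 = -233284 - 10102 = -243386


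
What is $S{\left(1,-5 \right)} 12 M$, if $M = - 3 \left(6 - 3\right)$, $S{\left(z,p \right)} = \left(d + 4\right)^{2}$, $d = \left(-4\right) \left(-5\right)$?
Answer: $-62208$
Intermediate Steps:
$d = 20$
$S{\left(z,p \right)} = 576$ ($S{\left(z,p \right)} = \left(20 + 4\right)^{2} = 24^{2} = 576$)
$M = -9$ ($M = \left(-3\right) 3 = -9$)
$S{\left(1,-5 \right)} 12 M = 576 \cdot 12 \left(-9\right) = 6912 \left(-9\right) = -62208$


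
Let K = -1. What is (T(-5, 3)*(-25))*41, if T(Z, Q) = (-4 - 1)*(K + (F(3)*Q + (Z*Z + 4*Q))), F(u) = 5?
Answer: 261375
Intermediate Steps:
T(Z, Q) = 5 - 45*Q - 5*Z² (T(Z, Q) = (-4 - 1)*(-1 + (5*Q + (Z*Z + 4*Q))) = -5*(-1 + (5*Q + (Z² + 4*Q))) = -5*(-1 + (Z² + 9*Q)) = -5*(-1 + Z² + 9*Q) = 5 - 45*Q - 5*Z²)
(T(-5, 3)*(-25))*41 = ((5 - 45*3 - 5*(-5)²)*(-25))*41 = ((5 - 135 - 5*25)*(-25))*41 = ((5 - 135 - 125)*(-25))*41 = -255*(-25)*41 = 6375*41 = 261375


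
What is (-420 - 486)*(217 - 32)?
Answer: -167610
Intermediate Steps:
(-420 - 486)*(217 - 32) = -906*185 = -167610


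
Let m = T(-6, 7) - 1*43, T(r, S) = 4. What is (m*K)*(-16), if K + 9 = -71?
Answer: -49920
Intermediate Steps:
K = -80 (K = -9 - 71 = -80)
m = -39 (m = 4 - 1*43 = 4 - 43 = -39)
(m*K)*(-16) = -39*(-80)*(-16) = 3120*(-16) = -49920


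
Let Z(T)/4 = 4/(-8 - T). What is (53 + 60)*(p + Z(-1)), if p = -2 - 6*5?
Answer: -27120/7 ≈ -3874.3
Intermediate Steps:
Z(T) = 16/(-8 - T) (Z(T) = 4*(4/(-8 - T)) = 16/(-8 - T))
p = -32 (p = -2 - 30 = -32)
(53 + 60)*(p + Z(-1)) = (53 + 60)*(-32 - 16/(8 - 1)) = 113*(-32 - 16/7) = 113*(-240/7) = -27120/7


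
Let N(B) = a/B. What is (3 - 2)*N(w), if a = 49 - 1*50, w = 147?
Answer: -1/147 ≈ -0.0068027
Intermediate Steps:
a = -1 (a = 49 - 50 = -1)
N(B) = -1/B
(3 - 2)*N(w) = (3 - 2)*(-1/147) = 1*(-1*1/147) = 1*(-1/147) = -1/147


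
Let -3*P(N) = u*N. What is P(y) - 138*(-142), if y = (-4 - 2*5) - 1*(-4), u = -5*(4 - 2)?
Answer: 58688/3 ≈ 19563.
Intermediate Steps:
u = -10 (u = -5*2 = -10)
y = -10 (y = (-4 - 10) + 4 = -14 + 4 = -10)
P(N) = 10*N/3 (P(N) = -(-10)*N/3 = 10*N/3)
P(y) - 138*(-142) = (10/3)*(-10) - 138*(-142) = -100/3 + 19596 = 58688/3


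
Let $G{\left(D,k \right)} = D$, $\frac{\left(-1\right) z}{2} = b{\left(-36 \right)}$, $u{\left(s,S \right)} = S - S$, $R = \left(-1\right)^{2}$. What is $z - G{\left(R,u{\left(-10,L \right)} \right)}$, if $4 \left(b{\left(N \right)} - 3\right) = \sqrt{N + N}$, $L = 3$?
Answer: $-7 - 3 i \sqrt{2} \approx -7.0 - 4.2426 i$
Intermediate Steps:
$R = 1$
$b{\left(N \right)} = 3 + \frac{\sqrt{2} \sqrt{N}}{4}$ ($b{\left(N \right)} = 3 + \frac{\sqrt{N + N}}{4} = 3 + \frac{\sqrt{2 N}}{4} = 3 + \frac{\sqrt{2} \sqrt{N}}{4}$)
$u{\left(s,S \right)} = 0$
$z = -6 - 3 i \sqrt{2}$ ($z = - 2 \left(3 + \frac{\sqrt{2} \sqrt{-36}}{4}\right) = - 2 \left(3 + \frac{\sqrt{2} \cdot 6 i}{4}\right) = - 2 \left(3 + \frac{3 i \sqrt{2}}{2}\right) = -6 - 3 i \sqrt{2} \approx -6.0 - 4.2426 i$)
$z - G{\left(R,u{\left(-10,L \right)} \right)} = \left(-6 - 3 i \sqrt{2}\right) - 1 = -7 - 3 i \sqrt{2}$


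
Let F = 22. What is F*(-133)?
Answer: -2926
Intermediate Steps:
F*(-133) = 22*(-133) = -2926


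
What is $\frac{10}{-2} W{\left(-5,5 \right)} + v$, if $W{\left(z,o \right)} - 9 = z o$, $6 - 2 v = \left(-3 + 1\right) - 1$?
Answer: $\frac{169}{2} \approx 84.5$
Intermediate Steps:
$v = \frac{9}{2}$ ($v = 3 - \frac{\left(-3 + 1\right) - 1}{2} = 3 - \frac{-2 - 1}{2} = 3 - - \frac{3}{2} = 3 + \frac{3}{2} = \frac{9}{2} \approx 4.5$)
$W{\left(z,o \right)} = 9 + o z$ ($W{\left(z,o \right)} = 9 + z o = 9 + o z$)
$\frac{10}{-2} W{\left(-5,5 \right)} + v = \frac{10}{-2} \left(9 + 5 \left(-5\right)\right) + \frac{9}{2} = 10 \left(- \frac{1}{2}\right) \left(9 - 25\right) + \frac{9}{2} = \left(-5\right) \left(-16\right) + \frac{9}{2} = 80 + \frac{9}{2} = \frac{169}{2}$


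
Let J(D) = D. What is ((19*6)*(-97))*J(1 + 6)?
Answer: -77406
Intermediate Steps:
((19*6)*(-97))*J(1 + 6) = ((19*6)*(-97))*(1 + 6) = (114*(-97))*7 = -11058*7 = -77406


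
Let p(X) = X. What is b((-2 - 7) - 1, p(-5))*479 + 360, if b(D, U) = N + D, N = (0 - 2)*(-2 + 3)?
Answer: -5388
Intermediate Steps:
N = -2 (N = -2*1 = -2)
b(D, U) = -2 + D
b((-2 - 7) - 1, p(-5))*479 + 360 = (-2 + ((-2 - 7) - 1))*479 + 360 = (-2 + (-9 - 1))*479 + 360 = (-2 - 10)*479 + 360 = -12*479 + 360 = -5748 + 360 = -5388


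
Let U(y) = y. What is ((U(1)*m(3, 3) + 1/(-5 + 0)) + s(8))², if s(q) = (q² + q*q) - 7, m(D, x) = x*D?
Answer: 421201/25 ≈ 16848.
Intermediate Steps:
m(D, x) = D*x
s(q) = -7 + 2*q² (s(q) = (q² + q²) - 7 = 2*q² - 7 = -7 + 2*q²)
((U(1)*m(3, 3) + 1/(-5 + 0)) + s(8))² = ((1*(3*3) + 1/(-5 + 0)) + (-7 + 2*8²))² = ((1*9 + 1/(-5)) + (-7 + 2*64))² = ((9 - ⅕) + (-7 + 128))² = (44/5 + 121)² = (649/5)² = 421201/25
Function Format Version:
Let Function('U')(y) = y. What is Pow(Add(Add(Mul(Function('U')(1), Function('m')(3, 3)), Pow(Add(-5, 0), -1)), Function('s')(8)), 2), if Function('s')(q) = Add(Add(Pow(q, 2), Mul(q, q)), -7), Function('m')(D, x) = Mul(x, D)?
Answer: Rational(421201, 25) ≈ 16848.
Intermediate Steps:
Function('m')(D, x) = Mul(D, x)
Function('s')(q) = Add(-7, Mul(2, Pow(q, 2))) (Function('s')(q) = Add(Add(Pow(q, 2), Pow(q, 2)), -7) = Add(Mul(2, Pow(q, 2)), -7) = Add(-7, Mul(2, Pow(q, 2))))
Pow(Add(Add(Mul(Function('U')(1), Function('m')(3, 3)), Pow(Add(-5, 0), -1)), Function('s')(8)), 2) = Pow(Add(Add(Mul(1, Mul(3, 3)), Pow(Add(-5, 0), -1)), Add(-7, Mul(2, Pow(8, 2)))), 2) = Pow(Add(Add(Mul(1, 9), Pow(-5, -1)), Add(-7, Mul(2, 64))), 2) = Pow(Add(Add(9, Rational(-1, 5)), Add(-7, 128)), 2) = Pow(Add(Rational(44, 5), 121), 2) = Pow(Rational(649, 5), 2) = Rational(421201, 25)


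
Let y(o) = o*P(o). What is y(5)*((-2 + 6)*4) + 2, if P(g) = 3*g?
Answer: 1202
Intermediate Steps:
y(o) = 3*o² (y(o) = o*(3*o) = 3*o²)
y(5)*((-2 + 6)*4) + 2 = (3*5²)*((-2 + 6)*4) + 2 = (3*25)*(4*4) + 2 = 75*16 + 2 = 1200 + 2 = 1202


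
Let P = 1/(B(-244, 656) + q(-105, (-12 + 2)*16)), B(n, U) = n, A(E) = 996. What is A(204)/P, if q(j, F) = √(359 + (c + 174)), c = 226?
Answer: -243024 + 996*√759 ≈ -2.1558e+5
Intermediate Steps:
q(j, F) = √759 (q(j, F) = √(359 + (226 + 174)) = √(359 + 400) = √759)
P = 1/(-244 + √759) ≈ -0.0046200
A(204)/P = 996/(-244/58777 - √759/58777)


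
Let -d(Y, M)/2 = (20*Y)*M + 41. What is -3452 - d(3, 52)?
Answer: 2870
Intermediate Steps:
d(Y, M) = -82 - 40*M*Y (d(Y, M) = -2*((20*Y)*M + 41) = -2*(20*M*Y + 41) = -2*(41 + 20*M*Y) = -82 - 40*M*Y)
-3452 - d(3, 52) = -3452 - (-82 - 40*52*3) = -3452 - (-82 - 6240) = -3452 - 1*(-6322) = -3452 + 6322 = 2870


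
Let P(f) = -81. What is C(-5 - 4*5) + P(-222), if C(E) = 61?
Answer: -20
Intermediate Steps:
C(-5 - 4*5) + P(-222) = 61 - 81 = -20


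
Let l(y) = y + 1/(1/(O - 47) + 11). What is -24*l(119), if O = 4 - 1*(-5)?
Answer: -397288/139 ≈ -2858.2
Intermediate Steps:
O = 9 (O = 4 + 5 = 9)
l(y) = 38/417 + y (l(y) = y + 1/(1/(9 - 47) + 11) = y + 1/(1/(-38) + 11) = y + 1/(-1/38 + 11) = y + 1/(417/38) = y + 38/417 = 38/417 + y)
-24*l(119) = -24*(38/417 + 119) = -24*49661/417 = -397288/139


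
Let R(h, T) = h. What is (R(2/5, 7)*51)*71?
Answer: 7242/5 ≈ 1448.4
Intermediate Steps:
(R(2/5, 7)*51)*71 = ((2/5)*51)*71 = ((2*(⅕))*51)*71 = ((⅖)*51)*71 = (102/5)*71 = 7242/5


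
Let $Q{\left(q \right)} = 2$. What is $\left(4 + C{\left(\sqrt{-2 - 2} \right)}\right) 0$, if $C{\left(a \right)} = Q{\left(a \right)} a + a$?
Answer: $0$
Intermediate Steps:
$C{\left(a \right)} = 3 a$ ($C{\left(a \right)} = 2 a + a = 3 a$)
$\left(4 + C{\left(\sqrt{-2 - 2} \right)}\right) 0 = \left(4 + 3 \sqrt{-2 - 2}\right) 0 = \left(4 + 3 \sqrt{-4}\right) 0 = \left(4 + 3 \cdot 2 i\right) 0 = \left(4 + 6 i\right) 0 = 0$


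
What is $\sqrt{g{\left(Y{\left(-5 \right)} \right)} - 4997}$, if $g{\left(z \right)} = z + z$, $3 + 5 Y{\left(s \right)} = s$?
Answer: $\frac{i \sqrt{125005}}{5} \approx 70.712 i$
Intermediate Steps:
$Y{\left(s \right)} = - \frac{3}{5} + \frac{s}{5}$
$g{\left(z \right)} = 2 z$
$\sqrt{g{\left(Y{\left(-5 \right)} \right)} - 4997} = \sqrt{2 \left(- \frac{3}{5} + \frac{1}{5} \left(-5\right)\right) - 4997} = \sqrt{2 \left(- \frac{3}{5} - 1\right) - 4997} = \sqrt{2 \left(- \frac{8}{5}\right) - 4997} = \sqrt{- \frac{16}{5} - 4997} = \sqrt{- \frac{25001}{5}} = \frac{i \sqrt{125005}}{5}$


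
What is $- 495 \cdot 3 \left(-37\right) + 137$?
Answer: $55082$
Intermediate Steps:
$- 495 \cdot 3 \left(-37\right) + 137 = \left(-495\right) \left(-111\right) + 137 = 54945 + 137 = 55082$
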